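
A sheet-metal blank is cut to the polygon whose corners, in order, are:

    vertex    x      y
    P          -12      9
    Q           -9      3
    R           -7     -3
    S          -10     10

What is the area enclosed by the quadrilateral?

Apply the shoelace (surveyor's) formula: 2A = Σ (x_i·y_{i+1} − x_{i+1}·y_i), indices taken mod 4.
P→Q: (-12)(3) − (-9)(9) = 45
Q→R: (-9)(-3) − (-7)(3) = 48
R→S: (-7)(10) − (-10)(-3) = -100
S→P: (-10)(9) − (-12)(10) = 30
Σ = 23
Area = |Σ|/2 = 11.5.

11.5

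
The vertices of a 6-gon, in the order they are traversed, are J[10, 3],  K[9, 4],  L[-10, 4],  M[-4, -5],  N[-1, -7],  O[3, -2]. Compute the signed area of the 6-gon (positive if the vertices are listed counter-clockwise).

Apply the shoelace formula: 2A = Σ (x_i·y_{i+1} − x_{i+1}·y_i), indices taken mod 6.
Cross-terms: 13, 76, 66, 23, 23, 29  ⇒  Σ = 230
Signed area = Σ/2 = 115 (positive ⇒ counter-clockwise traversal).

115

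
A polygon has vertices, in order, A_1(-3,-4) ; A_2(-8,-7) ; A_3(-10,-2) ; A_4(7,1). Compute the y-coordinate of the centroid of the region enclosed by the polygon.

Apply Gauss's area formula. First the cross-terms c_i = x_i·y_{i+1} − x_{i+1}·y_i:
  -11, -54, 4, -25  ⇒  2A = -86, A = -43.
Then Σ (y_i + y_{i+1})·c_i = 678, so ȳ = 678 / (6·(-43)) = -113/43.

-113/43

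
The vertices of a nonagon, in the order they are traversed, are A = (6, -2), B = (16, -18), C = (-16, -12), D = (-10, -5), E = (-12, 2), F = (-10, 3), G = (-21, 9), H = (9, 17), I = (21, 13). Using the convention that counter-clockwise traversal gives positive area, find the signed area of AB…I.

-758.5

Apply the shoelace formula: 2A = Σ (x_i·y_{i+1} − x_{i+1}·y_i), indices taken mod 9.
Cross-terms: -76, -480, -40, -80, -16, -27, -438, -240, -120  ⇒  Σ = -1517
Signed area = Σ/2 = -758.5 (negative ⇒ clockwise traversal).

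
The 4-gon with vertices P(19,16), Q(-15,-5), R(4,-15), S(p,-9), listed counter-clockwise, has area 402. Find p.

9

The doubled signed area Σ (x_i y_{i+1} − x_{i+1} y_i) is linear in p.
With p=0 it equals 525; the coefficient of p is 31 (from the two edges through S).
So 31·p + 525 = 2·402 = 804 ⇒ p = 9.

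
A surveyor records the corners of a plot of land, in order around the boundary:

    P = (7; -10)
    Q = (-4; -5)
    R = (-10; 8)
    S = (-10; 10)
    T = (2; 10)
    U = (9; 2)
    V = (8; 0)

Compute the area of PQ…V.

Σ = (-75) + (-82) + (-20) + (-120) + (-86) + (-16) + (-80) = -479
Area = |Σ|/2 = 239.5.

239.5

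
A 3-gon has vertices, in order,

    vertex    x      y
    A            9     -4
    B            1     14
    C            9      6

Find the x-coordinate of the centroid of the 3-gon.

19/3

Apply the surveyor's formula. First the cross-terms c_i = x_i·y_{i+1} − x_{i+1}·y_i:
  130, -120, -90  ⇒  2A = -80, A = -40.
Then Σ (x_i + x_{i+1})·c_i = -1520, so x̄ = -1520 / (6·(-40)) = 19/3.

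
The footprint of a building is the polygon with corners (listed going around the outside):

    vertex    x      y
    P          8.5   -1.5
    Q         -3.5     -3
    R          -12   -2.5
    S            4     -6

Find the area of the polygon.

34.5

Σ = (-30.75) + (-27.25) + (82) + (45) = 69
Area = |Σ|/2 = 34.5.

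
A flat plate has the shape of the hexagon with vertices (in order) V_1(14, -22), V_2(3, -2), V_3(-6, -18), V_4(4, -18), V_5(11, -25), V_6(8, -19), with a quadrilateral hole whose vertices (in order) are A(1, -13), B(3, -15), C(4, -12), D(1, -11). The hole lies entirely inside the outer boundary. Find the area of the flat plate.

158.5

Outer boundary:
Apply the surveyor's formula: 2A = Σ (x_i·y_{i+1} − x_{i+1}·y_i), indices taken mod 6.
Σ = (38) + (-66) + (180) + (98) + (-9) + (90) = 331
Area = |Σ|/2 = 165.5.
Hole:
Apply the surveyor's formula: 2A = Σ (x_i·y_{i+1} − x_{i+1}·y_i), indices taken mod 4.
Σ = (24) + (24) + (-32) + (-2) = 14
Area = |Σ|/2 = 7.
Net area = 165.5 − 7 = 158.5.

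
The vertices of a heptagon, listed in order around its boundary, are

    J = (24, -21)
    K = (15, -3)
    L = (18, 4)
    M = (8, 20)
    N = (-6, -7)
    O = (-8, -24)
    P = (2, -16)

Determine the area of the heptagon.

677.5

Apply the shoelace formula: 2A = Σ (x_i·y_{i+1} − x_{i+1}·y_i), indices taken mod 7.
Σ = (243) + (114) + (328) + (64) + (88) + (176) + (342) = 1355
Area = |Σ|/2 = 677.5.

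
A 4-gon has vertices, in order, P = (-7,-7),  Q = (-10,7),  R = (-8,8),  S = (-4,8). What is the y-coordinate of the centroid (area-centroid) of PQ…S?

Apply Gauss's area formula. First the cross-terms c_i = x_i·y_{i+1} − x_{i+1}·y_i:
  -119, -24, -32, 84  ⇒  2A = -91, A = -45.5.
Then Σ (y_i + y_{i+1})·c_i = -788, so ȳ = -788 / (6·(-45.5)) = 788/273.

788/273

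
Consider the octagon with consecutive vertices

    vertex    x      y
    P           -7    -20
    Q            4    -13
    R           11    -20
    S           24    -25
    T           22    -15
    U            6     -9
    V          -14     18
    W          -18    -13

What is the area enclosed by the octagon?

Apply Gauss's area formula: 2A = Σ (x_i·y_{i+1} − x_{i+1}·y_i), indices taken mod 8.
P→Q: (-7)(-13) − (4)(-20) = 171
Q→R: (4)(-20) − (11)(-13) = 63
R→S: (11)(-25) − (24)(-20) = 205
S→T: (24)(-15) − (22)(-25) = 190
T→U: (22)(-9) − (6)(-15) = -108
U→V: (6)(18) − (-14)(-9) = -18
V→W: (-14)(-13) − (-18)(18) = 506
W→P: (-18)(-20) − (-7)(-13) = 269
Σ = 1278
Area = |Σ|/2 = 639.

639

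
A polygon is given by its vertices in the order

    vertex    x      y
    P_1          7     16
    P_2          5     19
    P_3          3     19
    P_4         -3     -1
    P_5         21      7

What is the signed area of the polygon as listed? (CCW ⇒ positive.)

216

Apply the shoelace formula: 2A = Σ (x_i·y_{i+1} − x_{i+1}·y_i), indices taken mod 5.
Σ = (53) + (38) + (54) + (0) + (287) = 432
Signed area = Σ/2 = 216 (positive ⇒ counter-clockwise traversal).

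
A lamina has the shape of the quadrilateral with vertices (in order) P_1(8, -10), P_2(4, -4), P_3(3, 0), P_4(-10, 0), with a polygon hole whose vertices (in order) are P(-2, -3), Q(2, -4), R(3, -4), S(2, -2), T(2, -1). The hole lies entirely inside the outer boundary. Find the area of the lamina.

53

Outer boundary:
Σ = (8) + (12) + (0) + (100) = 120
Area = |Σ|/2 = 60.
Hole:
Apply the surveyor's formula: 2A = Σ (x_i·y_{i+1} − x_{i+1}·y_i), indices taken mod 5.
P→Q: (-2)(-4) − (2)(-3) = 14
Q→R: (2)(-4) − (3)(-4) = 4
R→S: (3)(-2) − (2)(-4) = 2
S→T: (2)(-1) − (2)(-2) = 2
T→P: (2)(-3) − (-2)(-1) = -8
Σ = 14
Area = |Σ|/2 = 7.
Net area = 60 − 7 = 53.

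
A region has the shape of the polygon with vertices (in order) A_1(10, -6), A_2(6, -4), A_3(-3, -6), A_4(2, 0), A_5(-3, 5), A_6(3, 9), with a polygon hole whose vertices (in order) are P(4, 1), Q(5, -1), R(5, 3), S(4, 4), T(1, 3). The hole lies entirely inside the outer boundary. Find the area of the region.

Outer boundary:
Apply Gauss's area formula: 2A = Σ (x_i·y_{i+1} − x_{i+1}·y_i), indices taken mod 6.
A_1→A_2: (10)(-4) − (6)(-6) = -4
A_2→A_3: (6)(-6) − (-3)(-4) = -48
A_3→A_4: (-3)(0) − (2)(-6) = 12
A_4→A_5: (2)(5) − (-3)(0) = 10
A_5→A_6: (-3)(9) − (3)(5) = -42
A_6→A_1: (3)(-6) − (10)(9) = -108
Σ = -180
Area = |Σ|/2 = 90.
Hole:
Apply the surveyor's formula: 2A = Σ (x_i·y_{i+1} − x_{i+1}·y_i), indices taken mod 5.
Cross-terms: -9, 20, 8, 8, -11  ⇒  Σ = 16
Area = |Σ|/2 = 8.
Net area = 90 − 8 = 82.

82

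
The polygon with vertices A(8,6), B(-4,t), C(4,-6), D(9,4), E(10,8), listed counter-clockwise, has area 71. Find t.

The doubled signed area Σ (x_i y_{i+1} − x_{i+1} y_i) is linear in t.
With t=0 it equals 146; the coefficient of t is 4 (from the two edges through B).
So 4·t + 146 = 2·71 = 142 ⇒ t = -1.

-1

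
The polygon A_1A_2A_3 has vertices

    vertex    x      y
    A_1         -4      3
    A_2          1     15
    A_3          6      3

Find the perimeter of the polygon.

36

|A_1A_2| = √((5)² + (12)²) = √169 = 13
|A_2A_3| = √((5)² + (-12)²) = √169 = 13
|A_3A_1| = √((-10)² + (0)²) = √100 = 10
Perimeter = 13 + 13 + 10 = 36.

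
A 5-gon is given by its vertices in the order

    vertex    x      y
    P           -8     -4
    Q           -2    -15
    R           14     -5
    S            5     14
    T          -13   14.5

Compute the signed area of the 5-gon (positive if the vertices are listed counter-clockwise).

487.75

Σ = (112) + (220) + (221) + (254.5) + (168) = 975.5
Signed area = Σ/2 = 487.75 (positive ⇒ counter-clockwise traversal).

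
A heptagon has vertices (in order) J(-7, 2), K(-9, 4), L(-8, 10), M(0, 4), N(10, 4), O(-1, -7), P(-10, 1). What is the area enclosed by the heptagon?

145

Apply Gauss's area formula: 2A = Σ (x_i·y_{i+1} − x_{i+1}·y_i), indices taken mod 7.
Cross-terms: -10, -58, -32, -40, -66, -71, -13  ⇒  Σ = -290
Area = |Σ|/2 = 145.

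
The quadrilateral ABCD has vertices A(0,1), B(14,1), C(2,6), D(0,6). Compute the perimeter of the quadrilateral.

|AB| = √((14)² + (0)²) = √196 = 14
|BC| = √((-12)² + (5)²) = √169 = 13
|CD| = √((-2)² + (0)²) = √4 = 2
|DA| = √((0)² + (-5)²) = √25 = 5
Perimeter = 14 + 13 + 2 + 5 = 34.

34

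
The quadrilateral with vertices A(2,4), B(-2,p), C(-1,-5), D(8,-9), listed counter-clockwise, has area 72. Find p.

Write out the shoelace sum; only the two edges meeting at B involve p:
2·Area = [(2·p − (-2)·4) + ((-2)·(-5) − (-1)·p)] + 99
       = 3·p + 117 = 144
⇒ p = 9.

9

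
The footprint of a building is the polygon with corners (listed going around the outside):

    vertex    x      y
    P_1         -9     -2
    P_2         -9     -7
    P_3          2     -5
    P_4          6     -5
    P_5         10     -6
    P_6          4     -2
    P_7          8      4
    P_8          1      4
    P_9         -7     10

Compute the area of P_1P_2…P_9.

172

Apply Gauss's area formula: 2A = Σ (x_i·y_{i+1} − x_{i+1}·y_i), indices taken mod 9.
Σ = (45) + (59) + (20) + (14) + (4) + (32) + (28) + (38) + (104) = 344
Area = |Σ|/2 = 172.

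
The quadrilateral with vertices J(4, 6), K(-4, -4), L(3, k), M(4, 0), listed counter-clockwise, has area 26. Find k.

Write out the shoelace sum; only the two edges meeting at L involve k:
2·Area = [((-4)·k − 3·(-4)) + (3·0 − 4·k)] + 32
       = -8·k + 44 = 52
⇒ k = -1.

-1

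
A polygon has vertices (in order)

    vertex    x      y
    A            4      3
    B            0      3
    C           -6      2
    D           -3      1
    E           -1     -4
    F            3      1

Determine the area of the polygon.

29.5

Apply the shoelace formula: 2A = Σ (x_i·y_{i+1} − x_{i+1}·y_i), indices taken mod 6.
Σ = (12) + (18) + (0) + (13) + (11) + (5) = 59
Area = |Σ|/2 = 29.5.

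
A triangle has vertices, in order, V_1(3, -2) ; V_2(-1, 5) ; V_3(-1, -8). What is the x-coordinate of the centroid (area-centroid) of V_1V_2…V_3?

1/3

Apply the shoelace formula. First the cross-terms c_i = x_i·y_{i+1} − x_{i+1}·y_i:
  13, 13, 26  ⇒  2A = 52, A = 26.
Then Σ (x_i + x_{i+1})·c_i = 52, so x̄ = 52 / (6·26) = 1/3.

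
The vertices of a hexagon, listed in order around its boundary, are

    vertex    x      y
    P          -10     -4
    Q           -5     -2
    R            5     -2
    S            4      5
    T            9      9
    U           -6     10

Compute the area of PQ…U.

156

Σ = (0) + (20) + (33) + (-9) + (144) + (124) = 312
Area = |Σ|/2 = 156.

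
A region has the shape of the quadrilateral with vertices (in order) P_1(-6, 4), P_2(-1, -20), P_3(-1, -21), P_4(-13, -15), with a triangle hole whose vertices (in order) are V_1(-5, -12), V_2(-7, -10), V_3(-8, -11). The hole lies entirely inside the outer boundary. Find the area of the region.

Outer boundary:
Cross-terms: 124, 1, -258, -142  ⇒  Σ = -275
Area = |Σ|/2 = 137.5.
Hole:
Apply the surveyor's formula: 2A = Σ (x_i·y_{i+1} − x_{i+1}·y_i), indices taken mod 3.
V_1→V_2: (-5)(-10) − (-7)(-12) = -34
V_2→V_3: (-7)(-11) − (-8)(-10) = -3
V_3→V_1: (-8)(-12) − (-5)(-11) = 41
Σ = 4
Area = |Σ|/2 = 2.
Net area = 137.5 − 2 = 135.5.

135.5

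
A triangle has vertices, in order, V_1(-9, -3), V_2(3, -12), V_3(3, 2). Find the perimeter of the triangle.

|V_1V_2| = √((12)² + (-9)²) = √225 = 15
|V_2V_3| = √((0)² + (14)²) = √196 = 14
|V_3V_1| = √((-12)² + (-5)²) = √169 = 13
Perimeter = 15 + 14 + 13 = 42.

42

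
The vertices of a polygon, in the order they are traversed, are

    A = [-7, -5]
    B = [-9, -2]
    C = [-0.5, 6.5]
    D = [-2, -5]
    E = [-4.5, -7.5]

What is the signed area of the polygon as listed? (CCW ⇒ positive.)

A→B: (-7)(-2) − (-9)(-5) = -31
B→C: (-9)(6.5) − (-0.5)(-2) = -59.5
C→D: (-0.5)(-5) − (-2)(6.5) = 15.5
D→E: (-2)(-7.5) − (-4.5)(-5) = -7.5
E→A: (-4.5)(-5) − (-7)(-7.5) = -30
Σ = -112.5
Signed area = Σ/2 = -56.25 (negative ⇒ clockwise traversal).

-56.25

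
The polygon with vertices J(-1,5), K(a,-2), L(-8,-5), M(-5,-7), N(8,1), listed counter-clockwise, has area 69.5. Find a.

Write out the shoelace sum; only the two edges meeting at K involve a:
2·Area = [((-1)·(-2) − a·5) + (a·(-5) − (-8)·(-2))] + 123
       = -10·a + 109 = 139
⇒ a = -3.

-3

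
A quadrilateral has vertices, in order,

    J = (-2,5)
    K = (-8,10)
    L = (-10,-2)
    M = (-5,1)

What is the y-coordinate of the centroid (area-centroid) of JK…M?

Apply Gauss's area formula. First the cross-terms c_i = x_i·y_{i+1} − x_{i+1}·y_i:
  20, 116, -20, -23  ⇒  2A = 93, A = 46.5.
Then Σ (y_i + y_{i+1})·c_i = 1110, so ȳ = 1110 / (6·46.5) = 370/93.

370/93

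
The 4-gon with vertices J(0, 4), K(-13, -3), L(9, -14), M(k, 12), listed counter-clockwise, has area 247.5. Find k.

The doubled signed area Σ (x_i y_{i+1} − x_{i+1} y_i) is linear in k.
With k=0 it equals 369; the coefficient of k is 18 (from the two edges through M).
So 18·k + 369 = 2·247.5 = 495 ⇒ k = 7.

7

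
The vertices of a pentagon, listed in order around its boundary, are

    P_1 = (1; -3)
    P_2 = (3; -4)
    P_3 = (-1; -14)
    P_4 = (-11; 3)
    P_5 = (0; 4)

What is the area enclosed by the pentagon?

P_1→P_2: (1)(-4) − (3)(-3) = 5
P_2→P_3: (3)(-14) − (-1)(-4) = -46
P_3→P_4: (-1)(3) − (-11)(-14) = -157
P_4→P_5: (-11)(4) − (0)(3) = -44
P_5→P_1: (0)(-3) − (1)(4) = -4
Σ = -246
Area = |Σ|/2 = 123.

123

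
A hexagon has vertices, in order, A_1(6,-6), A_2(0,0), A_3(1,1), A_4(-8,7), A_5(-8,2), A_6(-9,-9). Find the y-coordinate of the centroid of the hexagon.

-590/253

Apply the surveyor's formula. First the cross-terms c_i = x_i·y_{i+1} − x_{i+1}·y_i:
  0, 0, 15, 40, 90, 108  ⇒  2A = 253, A = 126.5.
Then Σ (y_i + y_{i+1})·c_i = -1770, so ȳ = -1770 / (6·126.5) = -590/253.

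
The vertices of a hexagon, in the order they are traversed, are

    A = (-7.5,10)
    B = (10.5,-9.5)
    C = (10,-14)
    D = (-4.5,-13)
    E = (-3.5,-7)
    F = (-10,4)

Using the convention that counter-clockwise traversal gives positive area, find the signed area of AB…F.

-223.375

Apply Gauss's area formula: 2A = Σ (x_i·y_{i+1} − x_{i+1}·y_i), indices taken mod 6.
Cross-terms: -33.75, -52, -193, -14, -84, -70  ⇒  Σ = -446.75
Signed area = Σ/2 = -223.375 (negative ⇒ clockwise traversal).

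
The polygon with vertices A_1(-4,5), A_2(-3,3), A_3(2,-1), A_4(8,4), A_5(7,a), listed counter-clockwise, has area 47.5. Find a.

Write out the shoelace sum; only the two edges meeting at A_5 involve a:
2·Area = [(8·a − 7·4) + (7·5 − (-4)·a)] + 16
       = 12·a + 23 = 95
⇒ a = 6.

6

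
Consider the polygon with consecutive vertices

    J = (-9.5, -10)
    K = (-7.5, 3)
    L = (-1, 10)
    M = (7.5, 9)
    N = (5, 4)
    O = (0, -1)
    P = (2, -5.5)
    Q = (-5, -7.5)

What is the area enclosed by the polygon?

Apply the surveyor's formula: 2A = Σ (x_i·y_{i+1} − x_{i+1}·y_i), indices taken mod 8.
J→K: (-9.5)(3) − (-7.5)(-10) = -103.5
K→L: (-7.5)(10) − (-1)(3) = -72
L→M: (-1)(9) − (7.5)(10) = -84
M→N: (7.5)(4) − (5)(9) = -15
N→O: (5)(-1) − (0)(4) = -5
O→P: (0)(-5.5) − (2)(-1) = 2
P→Q: (2)(-7.5) − (-5)(-5.5) = -42.5
Q→J: (-5)(-10) − (-9.5)(-7.5) = -21.25
Σ = -341.25
Area = |Σ|/2 = 170.625.

170.625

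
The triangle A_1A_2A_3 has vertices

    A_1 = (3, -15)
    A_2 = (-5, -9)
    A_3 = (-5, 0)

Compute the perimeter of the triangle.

|A_1A_2| = √((-8)² + (6)²) = √100 = 10
|A_2A_3| = √((0)² + (9)²) = √81 = 9
|A_3A_1| = √((8)² + (-15)²) = √289 = 17
Perimeter = 10 + 9 + 17 = 36.

36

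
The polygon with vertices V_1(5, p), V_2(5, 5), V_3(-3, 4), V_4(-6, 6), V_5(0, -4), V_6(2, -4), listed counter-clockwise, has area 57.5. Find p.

The doubled signed area Σ (x_i y_{i+1} − x_{i+1} y_i) is linear in p.
With p=0 it equals 118; the coefficient of p is -3 (from the two edges through V_1).
So -3·p + 118 = 2·57.5 = 115 ⇒ p = 1.

1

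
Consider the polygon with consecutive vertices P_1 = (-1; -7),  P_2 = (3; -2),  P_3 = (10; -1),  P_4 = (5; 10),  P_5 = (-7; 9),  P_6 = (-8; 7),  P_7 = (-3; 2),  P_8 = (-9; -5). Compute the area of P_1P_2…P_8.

189.5

P_1→P_2: (-1)(-2) − (3)(-7) = 23
P_2→P_3: (3)(-1) − (10)(-2) = 17
P_3→P_4: (10)(10) − (5)(-1) = 105
P_4→P_5: (5)(9) − (-7)(10) = 115
P_5→P_6: (-7)(7) − (-8)(9) = 23
P_6→P_7: (-8)(2) − (-3)(7) = 5
P_7→P_8: (-3)(-5) − (-9)(2) = 33
P_8→P_1: (-9)(-7) − (-1)(-5) = 58
Σ = 379
Area = |Σ|/2 = 189.5.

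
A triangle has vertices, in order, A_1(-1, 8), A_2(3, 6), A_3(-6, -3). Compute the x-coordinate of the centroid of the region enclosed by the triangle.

Apply the shoelace formula. First the cross-terms c_i = x_i·y_{i+1} − x_{i+1}·y_i:
  -30, 27, -51  ⇒  2A = -54, A = -27.
Then Σ (x_i + x_{i+1})·c_i = 216, so x̄ = 216 / (6·(-27)) = -4/3.

-4/3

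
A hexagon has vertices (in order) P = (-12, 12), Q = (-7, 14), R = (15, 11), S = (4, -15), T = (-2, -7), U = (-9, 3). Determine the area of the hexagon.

419.5

P→Q: (-12)(14) − (-7)(12) = -84
Q→R: (-7)(11) − (15)(14) = -287
R→S: (15)(-15) − (4)(11) = -269
S→T: (4)(-7) − (-2)(-15) = -58
T→U: (-2)(3) − (-9)(-7) = -69
U→P: (-9)(12) − (-12)(3) = -72
Σ = -839
Area = |Σ|/2 = 419.5.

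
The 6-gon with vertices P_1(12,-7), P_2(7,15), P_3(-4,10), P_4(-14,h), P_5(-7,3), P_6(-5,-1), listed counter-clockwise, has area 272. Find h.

6

The doubled signed area Σ (x_i y_{i+1} − x_{i+1} y_i) is linear in h.
With h=0 it equals 526; the coefficient of h is 3 (from the two edges through P_4).
So 3·h + 526 = 2·272 = 544 ⇒ h = 6.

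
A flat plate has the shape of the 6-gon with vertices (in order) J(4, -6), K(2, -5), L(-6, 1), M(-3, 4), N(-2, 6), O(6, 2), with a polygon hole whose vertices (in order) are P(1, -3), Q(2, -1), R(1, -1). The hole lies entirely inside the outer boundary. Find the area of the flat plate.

Outer boundary:
Σ = (-8) + (-28) + (-21) + (-10) + (-40) + (-44) = -151
Area = |Σ|/2 = 75.5.
Hole:
Apply Gauss's area formula: 2A = Σ (x_i·y_{i+1} − x_{i+1}·y_i), indices taken mod 3.
Σ = (5) + (-1) + (-2) = 2
Area = |Σ|/2 = 1.
Net area = 75.5 − 1 = 74.5.

74.5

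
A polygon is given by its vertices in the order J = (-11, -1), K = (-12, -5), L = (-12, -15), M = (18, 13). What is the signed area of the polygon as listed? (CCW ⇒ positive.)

Apply the shoelace (surveyor's) formula: 2A = Σ (x_i·y_{i+1} − x_{i+1}·y_i), indices taken mod 4.
Σ = (43) + (120) + (114) + (125) = 402
Signed area = Σ/2 = 201 (positive ⇒ counter-clockwise traversal).

201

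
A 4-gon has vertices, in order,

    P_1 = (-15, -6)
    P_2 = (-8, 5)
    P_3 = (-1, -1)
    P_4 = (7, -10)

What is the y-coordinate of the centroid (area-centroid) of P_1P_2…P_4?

-68/19

Apply the surveyor's formula. First the cross-terms c_i = x_i·y_{i+1} − x_{i+1}·y_i:
  -123, 13, 17, -192  ⇒  2A = -285, A = -142.5.
Then Σ (y_i + y_{i+1})·c_i = 3060, so ȳ = 3060 / (6·(-142.5)) = -68/19.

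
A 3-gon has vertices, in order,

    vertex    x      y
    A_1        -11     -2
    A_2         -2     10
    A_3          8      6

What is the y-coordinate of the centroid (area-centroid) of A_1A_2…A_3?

14/3

Apply the surveyor's formula. First the cross-terms c_i = x_i·y_{i+1} − x_{i+1}·y_i:
  -114, -92, 50  ⇒  2A = -156, A = -78.
Then Σ (y_i + y_{i+1})·c_i = -2184, so ȳ = -2184 / (6·(-78)) = 14/3.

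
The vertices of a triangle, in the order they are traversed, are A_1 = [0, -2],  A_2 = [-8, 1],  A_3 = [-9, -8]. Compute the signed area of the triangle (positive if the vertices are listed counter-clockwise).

37.5

A_1→A_2: (0)(1) − (-8)(-2) = -16
A_2→A_3: (-8)(-8) − (-9)(1) = 73
A_3→A_1: (-9)(-2) − (0)(-8) = 18
Σ = 75
Signed area = Σ/2 = 37.5 (positive ⇒ counter-clockwise traversal).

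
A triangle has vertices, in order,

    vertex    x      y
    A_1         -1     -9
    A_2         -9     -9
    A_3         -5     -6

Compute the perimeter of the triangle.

18

|A_1A_2| = √((-8)² + (0)²) = √64 = 8
|A_2A_3| = √((4)² + (3)²) = √25 = 5
|A_3A_1| = √((4)² + (-3)²) = √25 = 5
Perimeter = 8 + 5 + 5 = 18.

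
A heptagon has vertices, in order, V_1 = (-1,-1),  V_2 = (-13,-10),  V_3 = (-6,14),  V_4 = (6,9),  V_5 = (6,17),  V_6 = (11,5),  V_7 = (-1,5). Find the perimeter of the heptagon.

92

|V_1V_2| = √((-12)² + (-9)²) = √225 = 15
|V_2V_3| = √((7)² + (24)²) = √625 = 25
|V_3V_4| = √((12)² + (-5)²) = √169 = 13
|V_4V_5| = √((0)² + (8)²) = √64 = 8
|V_5V_6| = √((5)² + (-12)²) = √169 = 13
|V_6V_7| = √((-12)² + (0)²) = √144 = 12
|V_7V_1| = √((0)² + (-6)²) = √36 = 6
Perimeter = 15 + 25 + 13 + 8 + 13 + 12 + 6 = 92.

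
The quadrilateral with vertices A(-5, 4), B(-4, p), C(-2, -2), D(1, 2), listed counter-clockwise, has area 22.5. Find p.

-3

The doubled signed area Σ (x_i y_{i+1} − x_{i+1} y_i) is linear in p.
With p=0 it equals 36; the coefficient of p is -3 (from the two edges through B).
So -3·p + 36 = 2·22.5 = 45 ⇒ p = -3.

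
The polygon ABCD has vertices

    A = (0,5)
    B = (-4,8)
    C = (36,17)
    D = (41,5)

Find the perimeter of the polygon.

|AB| = √((-4)² + (3)²) = √25 = 5
|BC| = √((40)² + (9)²) = √1681 = 41
|CD| = √((5)² + (-12)²) = √169 = 13
|DA| = √((-41)² + (0)²) = √1681 = 41
Perimeter = 5 + 41 + 13 + 41 = 100.

100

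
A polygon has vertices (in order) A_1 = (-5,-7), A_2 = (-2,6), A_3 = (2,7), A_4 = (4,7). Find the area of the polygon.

A_1→A_2: (-5)(6) − (-2)(-7) = -44
A_2→A_3: (-2)(7) − (2)(6) = -26
A_3→A_4: (2)(7) − (4)(7) = -14
A_4→A_1: (4)(-7) − (-5)(7) = 7
Σ = -77
Area = |Σ|/2 = 38.5.

38.5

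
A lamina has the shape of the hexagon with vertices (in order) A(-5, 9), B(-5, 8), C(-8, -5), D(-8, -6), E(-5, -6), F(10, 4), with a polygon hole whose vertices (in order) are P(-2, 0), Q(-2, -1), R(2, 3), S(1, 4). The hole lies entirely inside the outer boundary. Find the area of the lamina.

129.5

Outer boundary:
A→B: (-5)(8) − (-5)(9) = 5
B→C: (-5)(-5) − (-8)(8) = 89
C→D: (-8)(-6) − (-8)(-5) = 8
D→E: (-8)(-6) − (-5)(-6) = 18
E→F: (-5)(4) − (10)(-6) = 40
F→A: (10)(9) − (-5)(4) = 110
Σ = 270
Area = |Σ|/2 = 135.
Hole:
Apply the shoelace (surveyor's) formula: 2A = Σ (x_i·y_{i+1} − x_{i+1}·y_i), indices taken mod 4.
Σ = (2) + (-4) + (5) + (8) = 11
Area = |Σ|/2 = 5.5.
Net area = 135 − 5.5 = 129.5.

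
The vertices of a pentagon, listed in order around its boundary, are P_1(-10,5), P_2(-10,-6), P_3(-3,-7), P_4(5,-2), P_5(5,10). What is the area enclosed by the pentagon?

Σ = (110) + (52) + (41) + (60) + (125) = 388
Area = |Σ|/2 = 194.

194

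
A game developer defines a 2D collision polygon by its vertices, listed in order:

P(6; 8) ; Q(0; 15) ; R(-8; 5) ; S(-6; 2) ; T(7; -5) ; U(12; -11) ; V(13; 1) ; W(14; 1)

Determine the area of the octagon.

241.5

Σ = (90) + (120) + (14) + (16) + (-17) + (155) + (-1) + (106) = 483
Area = |Σ|/2 = 241.5.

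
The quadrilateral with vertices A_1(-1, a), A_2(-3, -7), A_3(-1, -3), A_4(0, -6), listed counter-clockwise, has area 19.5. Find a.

10

Write out the shoelace sum; only the two edges meeting at A_1 involve a:
2·Area = [(0·a − (-1)·(-6)) + ((-1)·(-7) − (-3)·a)] + 8
       = 3·a + 9 = 39
⇒ a = 10.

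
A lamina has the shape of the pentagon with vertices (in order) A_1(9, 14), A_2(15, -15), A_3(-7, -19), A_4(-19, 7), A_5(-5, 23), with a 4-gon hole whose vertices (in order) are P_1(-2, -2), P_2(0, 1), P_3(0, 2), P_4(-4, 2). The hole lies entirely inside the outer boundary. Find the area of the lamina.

Outer boundary:
Apply the shoelace (surveyor's) formula: 2A = Σ (x_i·y_{i+1} − x_{i+1}·y_i), indices taken mod 5.
A_1→A_2: (9)(-15) − (15)(14) = -345
A_2→A_3: (15)(-19) − (-7)(-15) = -390
A_3→A_4: (-7)(7) − (-19)(-19) = -410
A_4→A_5: (-19)(23) − (-5)(7) = -402
A_5→A_1: (-5)(14) − (9)(23) = -277
Σ = -1824
Area = |Σ|/2 = 912.
Hole:
Apply Gauss's area formula: 2A = Σ (x_i·y_{i+1} − x_{i+1}·y_i), indices taken mod 4.
Σ = (-2) + (0) + (8) + (12) = 18
Area = |Σ|/2 = 9.
Net area = 912 − 9 = 903.

903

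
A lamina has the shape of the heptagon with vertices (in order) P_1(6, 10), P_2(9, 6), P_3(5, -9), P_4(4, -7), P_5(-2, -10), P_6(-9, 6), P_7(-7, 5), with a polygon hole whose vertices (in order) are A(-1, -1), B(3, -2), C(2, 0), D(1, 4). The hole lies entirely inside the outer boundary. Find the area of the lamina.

Outer boundary:
Apply the shoelace (surveyor's) formula: 2A = Σ (x_i·y_{i+1} − x_{i+1}·y_i), indices taken mod 7.
P_1→P_2: (6)(6) − (9)(10) = -54
P_2→P_3: (9)(-9) − (5)(6) = -111
P_3→P_4: (5)(-7) − (4)(-9) = 1
P_4→P_5: (4)(-10) − (-2)(-7) = -54
P_5→P_6: (-2)(6) − (-9)(-10) = -102
P_6→P_7: (-9)(5) − (-7)(6) = -3
P_7→P_1: (-7)(10) − (6)(5) = -100
Σ = -423
Area = |Σ|/2 = 211.5.
Hole:
Apply Gauss's area formula: 2A = Σ (x_i·y_{i+1} − x_{i+1}·y_i), indices taken mod 4.
Σ = (5) + (4) + (8) + (3) = 20
Area = |Σ|/2 = 10.
Net area = 211.5 − 10 = 201.5.

201.5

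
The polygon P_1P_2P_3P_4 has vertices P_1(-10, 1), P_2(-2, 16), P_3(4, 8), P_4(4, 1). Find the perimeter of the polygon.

|P_1P_2| = √((8)² + (15)²) = √289 = 17
|P_2P_3| = √((6)² + (-8)²) = √100 = 10
|P_3P_4| = √((0)² + (-7)²) = √49 = 7
|P_4P_1| = √((-14)² + (0)²) = √196 = 14
Perimeter = 17 + 10 + 7 + 14 = 48.

48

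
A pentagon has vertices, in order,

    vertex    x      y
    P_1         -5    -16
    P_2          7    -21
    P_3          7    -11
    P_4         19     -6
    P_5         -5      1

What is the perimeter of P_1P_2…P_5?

|P_1P_2| = √((12)² + (-5)²) = √169 = 13
|P_2P_3| = √((0)² + (10)²) = √100 = 10
|P_3P_4| = √((12)² + (5)²) = √169 = 13
|P_4P_5| = √((-24)² + (7)²) = √625 = 25
|P_5P_1| = √((0)² + (-17)²) = √289 = 17
Perimeter = 13 + 10 + 13 + 25 + 17 = 78.

78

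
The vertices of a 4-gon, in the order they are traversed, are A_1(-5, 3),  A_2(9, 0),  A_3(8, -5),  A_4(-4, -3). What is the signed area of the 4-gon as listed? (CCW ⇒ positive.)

-71.5

Apply the surveyor's formula: 2A = Σ (x_i·y_{i+1} − x_{i+1}·y_i), indices taken mod 4.
Σ = (-27) + (-45) + (-44) + (-27) = -143
Signed area = Σ/2 = -71.5 (negative ⇒ clockwise traversal).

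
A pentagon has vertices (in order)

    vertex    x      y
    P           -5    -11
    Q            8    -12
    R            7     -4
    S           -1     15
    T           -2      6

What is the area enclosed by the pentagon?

P→Q: (-5)(-12) − (8)(-11) = 148
Q→R: (8)(-4) − (7)(-12) = 52
R→S: (7)(15) − (-1)(-4) = 101
S→T: (-1)(6) − (-2)(15) = 24
T→P: (-2)(-11) − (-5)(6) = 52
Σ = 377
Area = |Σ|/2 = 188.5.

188.5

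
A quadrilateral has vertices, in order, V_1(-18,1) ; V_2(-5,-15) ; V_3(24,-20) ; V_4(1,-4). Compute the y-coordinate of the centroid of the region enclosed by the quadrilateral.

-853/84

Apply the shoelace (surveyor's) formula. First the cross-terms c_i = x_i·y_{i+1} − x_{i+1}·y_i:
  275, 460, -76, -71  ⇒  2A = 588, A = 294.
Then Σ (y_i + y_{i+1})·c_i = -17913, so ȳ = -17913 / (6·294) = -853/84.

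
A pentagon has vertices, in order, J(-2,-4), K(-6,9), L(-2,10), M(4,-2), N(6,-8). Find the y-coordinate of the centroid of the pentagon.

Apply the surveyor's formula. First the cross-terms c_i = x_i·y_{i+1} − x_{i+1}·y_i:
  -42, -42, -36, -20, -40  ⇒  2A = -180, A = -90.
Then Σ (y_i + y_{i+1})·c_i = -616, so ȳ = -616 / (6·(-90)) = 154/135.

154/135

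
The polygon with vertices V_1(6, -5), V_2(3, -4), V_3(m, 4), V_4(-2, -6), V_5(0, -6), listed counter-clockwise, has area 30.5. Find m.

-1

The doubled signed area Σ (x_i y_{i+1} − x_{i+1} y_i) is linear in m.
With m=0 it equals 59; the coefficient of m is -2 (from the two edges through V_3).
So -2·m + 59 = 2·30.5 = 61 ⇒ m = -1.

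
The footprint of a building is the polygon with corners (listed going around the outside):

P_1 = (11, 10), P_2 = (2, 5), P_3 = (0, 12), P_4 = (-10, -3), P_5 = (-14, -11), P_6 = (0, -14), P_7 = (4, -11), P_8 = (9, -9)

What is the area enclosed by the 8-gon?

375.5

Σ = (35) + (24) + (120) + (68) + (196) + (56) + (63) + (189) = 751
Area = |Σ|/2 = 375.5.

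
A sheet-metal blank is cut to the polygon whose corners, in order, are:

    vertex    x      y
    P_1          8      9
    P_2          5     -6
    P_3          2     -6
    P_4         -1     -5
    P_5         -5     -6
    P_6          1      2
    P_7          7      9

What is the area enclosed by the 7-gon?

Apply the shoelace (surveyor's) formula: 2A = Σ (x_i·y_{i+1} − x_{i+1}·y_i), indices taken mod 7.
Σ = (-93) + (-18) + (-16) + (-19) + (-4) + (-5) + (-9) = -164
Area = |Σ|/2 = 82.

82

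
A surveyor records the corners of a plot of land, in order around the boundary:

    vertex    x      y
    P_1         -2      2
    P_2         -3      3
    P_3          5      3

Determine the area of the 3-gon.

Apply the shoelace formula: 2A = Σ (x_i·y_{i+1} − x_{i+1}·y_i), indices taken mod 3.
P_1→P_2: (-2)(3) − (-3)(2) = 0
P_2→P_3: (-3)(3) − (5)(3) = -24
P_3→P_1: (5)(2) − (-2)(3) = 16
Σ = -8
Area = |Σ|/2 = 4.

4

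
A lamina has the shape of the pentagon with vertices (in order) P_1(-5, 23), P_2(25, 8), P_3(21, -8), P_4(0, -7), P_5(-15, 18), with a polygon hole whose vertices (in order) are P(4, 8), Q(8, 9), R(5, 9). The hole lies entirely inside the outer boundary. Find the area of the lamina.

743.5

Outer boundary:
Apply the shoelace (surveyor's) formula: 2A = Σ (x_i·y_{i+1} − x_{i+1}·y_i), indices taken mod 5.
Σ = (-615) + (-368) + (-147) + (-105) + (-255) = -1490
Area = |Σ|/2 = 745.
Hole:
Apply the shoelace formula: 2A = Σ (x_i·y_{i+1} − x_{i+1}·y_i), indices taken mod 3.
Cross-terms: -28, 27, 4  ⇒  Σ = 3
Area = |Σ|/2 = 1.5.
Net area = 745 − 1.5 = 743.5.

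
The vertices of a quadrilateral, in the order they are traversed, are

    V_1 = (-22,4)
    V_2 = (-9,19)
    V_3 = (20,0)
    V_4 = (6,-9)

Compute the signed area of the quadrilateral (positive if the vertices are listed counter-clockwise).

-558

Cross-terms: -382, -380, -180, -174  ⇒  Σ = -1116
Signed area = Σ/2 = -558 (negative ⇒ clockwise traversal).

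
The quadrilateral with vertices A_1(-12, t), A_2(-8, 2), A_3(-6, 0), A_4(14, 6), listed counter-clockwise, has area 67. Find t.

Write out the shoelace sum; only the two edges meeting at A_1 involve t:
2·Area = [(14·t − (-12)·6) + ((-12)·2 − (-8)·t)] + -24
       = 22·t + 24 = 134
⇒ t = 5.

5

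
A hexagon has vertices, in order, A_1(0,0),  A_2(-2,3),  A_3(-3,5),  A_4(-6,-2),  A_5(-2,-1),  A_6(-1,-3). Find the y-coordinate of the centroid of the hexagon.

Apply the surveyor's formula. First the cross-terms c_i = x_i·y_{i+1} − x_{i+1}·y_i:
  0, -1, 36, 2, 5, 0  ⇒  2A = 42, A = 21.
Then Σ (y_i + y_{i+1})·c_i = 74, so ȳ = 74 / (6·21) = 37/63.

37/63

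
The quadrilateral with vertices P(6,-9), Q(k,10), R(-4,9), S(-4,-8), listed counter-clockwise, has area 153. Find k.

3

The doubled signed area Σ (x_i y_{i+1} − x_{i+1} y_i) is linear in k.
With k=0 it equals 252; the coefficient of k is 18 (from the two edges through Q).
So 18·k + 252 = 2·153 = 306 ⇒ k = 3.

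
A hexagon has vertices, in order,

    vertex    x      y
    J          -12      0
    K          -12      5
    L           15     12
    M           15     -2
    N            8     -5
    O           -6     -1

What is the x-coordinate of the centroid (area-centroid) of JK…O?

259/69

Apply Gauss's area formula. First the cross-terms c_i = x_i·y_{i+1} − x_{i+1}·y_i:
  -60, -219, -210, -59, -38, -12  ⇒  2A = -598, A = -299.
Then Σ (x_i + x_{i+1})·c_i = -6734, so x̄ = -6734 / (6·(-299)) = 259/69.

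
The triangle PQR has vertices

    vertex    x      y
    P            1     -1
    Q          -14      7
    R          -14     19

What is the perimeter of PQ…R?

|PQ| = √((-15)² + (8)²) = √289 = 17
|QR| = √((0)² + (12)²) = √144 = 12
|RP| = √((15)² + (-20)²) = √625 = 25
Perimeter = 17 + 12 + 25 = 54.

54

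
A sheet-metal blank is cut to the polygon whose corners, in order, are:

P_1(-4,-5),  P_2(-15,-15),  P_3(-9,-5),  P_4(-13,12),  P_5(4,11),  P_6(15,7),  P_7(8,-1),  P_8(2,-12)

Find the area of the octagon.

399.5

Apply the shoelace formula: 2A = Σ (x_i·y_{i+1} − x_{i+1}·y_i), indices taken mod 8.
Σ = (-15) + (-60) + (-173) + (-191) + (-137) + (-71) + (-94) + (-58) = -799
Area = |Σ|/2 = 399.5.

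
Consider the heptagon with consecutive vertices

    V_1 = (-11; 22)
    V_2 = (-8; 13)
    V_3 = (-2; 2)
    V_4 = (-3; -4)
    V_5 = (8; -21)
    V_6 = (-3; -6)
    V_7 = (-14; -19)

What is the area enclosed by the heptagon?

Apply Gauss's area formula: 2A = Σ (x_i·y_{i+1} − x_{i+1}·y_i), indices taken mod 7.
Σ = (33) + (10) + (14) + (95) + (-111) + (-27) + (-517) = -503
Area = |Σ|/2 = 251.5.

251.5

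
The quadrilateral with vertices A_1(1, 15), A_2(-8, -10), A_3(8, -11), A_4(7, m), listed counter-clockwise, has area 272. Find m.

12

Write out the shoelace sum; only the two edges meeting at A_4 involve m:
2·Area = [(8·m − 7·(-11)) + (7·15 − 1·m)] + 278
       = 7·m + 460 = 544
⇒ m = 12.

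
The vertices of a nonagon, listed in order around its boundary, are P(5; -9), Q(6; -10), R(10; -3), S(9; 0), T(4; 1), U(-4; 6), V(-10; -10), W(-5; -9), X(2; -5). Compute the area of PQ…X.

Apply the shoelace (surveyor's) formula: 2A = Σ (x_i·y_{i+1} − x_{i+1}·y_i), indices taken mod 9.
P→Q: (5)(-10) − (6)(-9) = 4
Q→R: (6)(-3) − (10)(-10) = 82
R→S: (10)(0) − (9)(-3) = 27
S→T: (9)(1) − (4)(0) = 9
T→U: (4)(6) − (-4)(1) = 28
U→V: (-4)(-10) − (-10)(6) = 100
V→W: (-10)(-9) − (-5)(-10) = 40
W→X: (-5)(-5) − (2)(-9) = 43
X→P: (2)(-9) − (5)(-5) = 7
Σ = 340
Area = |Σ|/2 = 170.

170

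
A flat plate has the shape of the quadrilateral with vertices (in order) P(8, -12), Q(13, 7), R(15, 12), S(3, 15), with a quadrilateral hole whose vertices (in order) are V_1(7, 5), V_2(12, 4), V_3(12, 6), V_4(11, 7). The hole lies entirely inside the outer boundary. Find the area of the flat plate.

140

Outer boundary:
Apply the surveyor's formula: 2A = Σ (x_i·y_{i+1} − x_{i+1}·y_i), indices taken mod 4.
Cross-terms: 212, 51, 189, -156  ⇒  Σ = 296
Area = |Σ|/2 = 148.
Hole:
Apply the shoelace formula: 2A = Σ (x_i·y_{i+1} − x_{i+1}·y_i), indices taken mod 4.
Σ = (-32) + (24) + (18) + (6) = 16
Area = |Σ|/2 = 8.
Net area = 148 − 8 = 140.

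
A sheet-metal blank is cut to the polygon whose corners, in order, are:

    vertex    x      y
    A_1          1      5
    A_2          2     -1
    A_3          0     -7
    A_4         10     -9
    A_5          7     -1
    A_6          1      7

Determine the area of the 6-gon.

Apply the shoelace (surveyor's) formula: 2A = Σ (x_i·y_{i+1} − x_{i+1}·y_i), indices taken mod 6.
Σ = (-11) + (-14) + (70) + (53) + (50) + (-2) = 146
Area = |Σ|/2 = 73.

73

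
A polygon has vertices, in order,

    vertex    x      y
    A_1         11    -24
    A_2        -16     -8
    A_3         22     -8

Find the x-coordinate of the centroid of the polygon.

Apply the surveyor's formula. First the cross-terms c_i = x_i·y_{i+1} − x_{i+1}·y_i:
  -472, 304, -440  ⇒  2A = -608, A = -304.
Then Σ (x_i + x_{i+1})·c_i = -10336, so x̄ = -10336 / (6·(-304)) = 17/3.

17/3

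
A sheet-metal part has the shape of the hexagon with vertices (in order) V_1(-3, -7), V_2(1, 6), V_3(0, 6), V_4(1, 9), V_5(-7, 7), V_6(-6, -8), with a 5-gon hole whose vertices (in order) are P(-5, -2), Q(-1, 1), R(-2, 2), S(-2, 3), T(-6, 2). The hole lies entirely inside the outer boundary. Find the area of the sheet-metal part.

Outer boundary:
Apply the surveyor's formula: 2A = Σ (x_i·y_{i+1} − x_{i+1}·y_i), indices taken mod 6.
V_1→V_2: (-3)(6) − (1)(-7) = -11
V_2→V_3: (1)(6) − (0)(6) = 6
V_3→V_4: (0)(9) − (1)(6) = -6
V_4→V_5: (1)(7) − (-7)(9) = 70
V_5→V_6: (-7)(-8) − (-6)(7) = 98
V_6→V_1: (-6)(-7) − (-3)(-8) = 18
Σ = 175
Area = |Σ|/2 = 87.5.
Hole:
Cross-terms: -7, 0, -2, 14, 22  ⇒  Σ = 27
Area = |Σ|/2 = 13.5.
Net area = 87.5 − 13.5 = 74.

74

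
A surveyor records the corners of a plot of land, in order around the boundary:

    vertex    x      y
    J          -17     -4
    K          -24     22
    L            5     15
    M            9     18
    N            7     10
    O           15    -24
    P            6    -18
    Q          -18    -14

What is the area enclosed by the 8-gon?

1019.5

Cross-terms: -470, -470, -45, -36, -318, -126, -408, -166  ⇒  Σ = -2039
Area = |Σ|/2 = 1019.5.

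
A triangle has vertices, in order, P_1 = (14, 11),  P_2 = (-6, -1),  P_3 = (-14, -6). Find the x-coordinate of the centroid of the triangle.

Apply the surveyor's formula. First the cross-terms c_i = x_i·y_{i+1} − x_{i+1}·y_i:
  52, 22, -70  ⇒  2A = 4, A = 2.
Then Σ (x_i + x_{i+1})·c_i = -24, so x̄ = -24 / (6·2) = -2.

-2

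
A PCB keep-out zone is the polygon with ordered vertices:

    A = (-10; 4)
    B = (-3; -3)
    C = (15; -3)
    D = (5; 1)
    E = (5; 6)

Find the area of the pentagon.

Apply the shoelace (surveyor's) formula: 2A = Σ (x_i·y_{i+1} − x_{i+1}·y_i), indices taken mod 5.
Σ = (42) + (54) + (30) + (25) + (80) = 231
Area = |Σ|/2 = 115.5.

115.5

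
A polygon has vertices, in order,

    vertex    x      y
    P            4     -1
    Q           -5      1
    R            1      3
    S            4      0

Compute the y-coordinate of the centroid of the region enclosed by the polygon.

32/33

Apply the surveyor's formula. First the cross-terms c_i = x_i·y_{i+1} − x_{i+1}·y_i:
  -1, -16, -12, -4  ⇒  2A = -33, A = -16.5.
Then Σ (y_i + y_{i+1})·c_i = -96, so ȳ = -96 / (6·(-16.5)) = 32/33.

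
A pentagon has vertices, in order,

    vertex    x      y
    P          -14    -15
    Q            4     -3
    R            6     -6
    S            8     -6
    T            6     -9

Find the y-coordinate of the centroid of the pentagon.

-211/24

Apply the surveyor's formula. First the cross-terms c_i = x_i·y_{i+1} − x_{i+1}·y_i:
  102, -6, 12, -36, -216  ⇒  2A = -144, A = -72.
Then Σ (y_i + y_{i+1})·c_i = 3798, so ȳ = 3798 / (6·(-72)) = -211/24.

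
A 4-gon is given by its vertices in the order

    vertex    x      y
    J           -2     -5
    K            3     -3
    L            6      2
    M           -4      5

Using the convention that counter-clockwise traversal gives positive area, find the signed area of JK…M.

56.5

Σ = (21) + (24) + (38) + (30) = 113
Signed area = Σ/2 = 56.5 (positive ⇒ counter-clockwise traversal).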